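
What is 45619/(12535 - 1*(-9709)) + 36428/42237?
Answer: 2737114135/939519828 ≈ 2.9133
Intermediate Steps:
45619/(12535 - 1*(-9709)) + 36428/42237 = 45619/(12535 + 9709) + 36428*(1/42237) = 45619/22244 + 36428/42237 = 2737114135/939519828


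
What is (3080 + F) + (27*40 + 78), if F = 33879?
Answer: 38117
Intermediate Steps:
(3080 + F) + (27*40 + 78) = (3080 + 33879) + (27*40 + 78) = 36959 + (1080 + 78) = 36959 + 1158 = 38117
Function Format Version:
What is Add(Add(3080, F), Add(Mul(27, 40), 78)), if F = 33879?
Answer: 38117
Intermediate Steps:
Add(Add(3080, F), Add(Mul(27, 40), 78)) = Add(Add(3080, 33879), Add(Mul(27, 40), 78)) = Add(36959, Add(1080, 78)) = Add(36959, 1158) = 38117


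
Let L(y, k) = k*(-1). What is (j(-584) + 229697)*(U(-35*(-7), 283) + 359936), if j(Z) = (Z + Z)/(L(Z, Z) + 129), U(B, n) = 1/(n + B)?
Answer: 10374799482330579/125488 ≈ 8.2676e+10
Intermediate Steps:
U(B, n) = 1/(B + n)
L(y, k) = -k
j(Z) = 2*Z/(129 - Z) (j(Z) = (Z + Z)/(-Z + 129) = (2*Z)/(129 - Z) = 2*Z/(129 - Z))
(j(-584) + 229697)*(U(-35*(-7), 283) + 359936) = (-2*(-584)/(-129 - 584) + 229697)*(1/(-35*(-7) + 283) + 359936) = (-2*(-584)/(-713) + 229697)*(1/(245 + 283) + 359936) = (-2*(-584)*(-1/713) + 229697)*(1/528 + 359936) = (-1168/713 + 229697)*(1/528 + 359936) = (163772793/713)*(190046209/528) = 10374799482330579/125488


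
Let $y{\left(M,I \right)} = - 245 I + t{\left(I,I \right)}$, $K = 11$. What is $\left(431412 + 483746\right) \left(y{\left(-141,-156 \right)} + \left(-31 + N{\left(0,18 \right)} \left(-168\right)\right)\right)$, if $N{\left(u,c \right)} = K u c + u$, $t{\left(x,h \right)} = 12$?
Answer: $34959950758$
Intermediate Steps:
$N{\left(u,c \right)} = u + 11 c u$ ($N{\left(u,c \right)} = 11 u c + u = 11 c u + u = u + 11 c u$)
$y{\left(M,I \right)} = 12 - 245 I$ ($y{\left(M,I \right)} = - 245 I + 12 = 12 - 245 I$)
$\left(431412 + 483746\right) \left(y{\left(-141,-156 \right)} + \left(-31 + N{\left(0,18 \right)} \left(-168\right)\right)\right) = \left(431412 + 483746\right) \left(\left(12 - -38220\right) - \left(31 - 0 \left(1 + 11 \cdot 18\right) \left(-168\right)\right)\right) = 915158 \left(\left(12 + 38220\right) - \left(31 - 0 \left(1 + 198\right) \left(-168\right)\right)\right) = 915158 \left(38232 - \left(31 - 0 \cdot 199 \left(-168\right)\right)\right) = 915158 \left(38232 + \left(-31 + 0 \left(-168\right)\right)\right) = 915158 \left(38232 + \left(-31 + 0\right)\right) = 915158 \left(38232 - 31\right) = 915158 \cdot 38201 = 34959950758$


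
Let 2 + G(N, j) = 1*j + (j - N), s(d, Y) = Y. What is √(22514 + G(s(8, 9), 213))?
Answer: √22929 ≈ 151.42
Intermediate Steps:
G(N, j) = -2 - N + 2*j (G(N, j) = -2 + (1*j + (j - N)) = -2 + (j + (j - N)) = -2 + (-N + 2*j) = -2 - N + 2*j)
√(22514 + G(s(8, 9), 213)) = √(22514 + (-2 - 1*9 + 2*213)) = √(22514 + (-2 - 9 + 426)) = √(22514 + 415) = √22929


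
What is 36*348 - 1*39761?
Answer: -27233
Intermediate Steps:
36*348 - 1*39761 = 12528 - 39761 = -27233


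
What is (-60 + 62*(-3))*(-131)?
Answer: 32226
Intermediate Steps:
(-60 + 62*(-3))*(-131) = (-60 - 186)*(-131) = -246*(-131) = 32226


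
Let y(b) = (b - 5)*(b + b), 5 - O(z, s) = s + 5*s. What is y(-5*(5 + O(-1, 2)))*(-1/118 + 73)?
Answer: 430650/59 ≈ 7299.2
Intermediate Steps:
O(z, s) = 5 - 6*s (O(z, s) = 5 - (s + 5*s) = 5 - 6*s)
y(b) = 2*b*(-5 + b) (y(b) = (-5 + b)*(2*b) = 2*b*(-5 + b))
y(-5*(5 + O(-1, 2)))*(-1/118 + 73) = (2*(-5*(5 + (5 - 6*2)))*(-5 - 5*(5 + (5 - 6*2))))*(-1/118 + 73) = (2*(-5*(5 + (5 - 12)))*(-5 - 5*(5 + (5 - 12))))*(-1*1/118 + 73) = (2*(-5*(5 - 7))*(-5 - 5*(5 - 7)))*(-1/118 + 73) = (2*(-5*(-2))*(-5 - 5*(-2)))*(8613/118) = (2*10*(-5 + 10))*(8613/118) = (2*10*5)*(8613/118) = 100*(8613/118) = 430650/59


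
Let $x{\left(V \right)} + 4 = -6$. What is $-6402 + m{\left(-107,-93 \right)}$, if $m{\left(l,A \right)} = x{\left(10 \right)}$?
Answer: $-6412$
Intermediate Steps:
$x{\left(V \right)} = -10$ ($x{\left(V \right)} = -4 - 6 = -10$)
$m{\left(l,A \right)} = -10$
$-6402 + m{\left(-107,-93 \right)} = -6402 - 10 = -6412$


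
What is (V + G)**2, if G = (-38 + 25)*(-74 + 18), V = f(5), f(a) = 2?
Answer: 532900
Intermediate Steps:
V = 2
G = 728 (G = -13*(-56) = 728)
(V + G)**2 = (2 + 728)**2 = 730**2 = 532900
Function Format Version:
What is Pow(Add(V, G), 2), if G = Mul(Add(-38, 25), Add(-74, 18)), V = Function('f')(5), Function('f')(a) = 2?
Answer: 532900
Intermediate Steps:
V = 2
G = 728 (G = Mul(-13, -56) = 728)
Pow(Add(V, G), 2) = Pow(Add(2, 728), 2) = Pow(730, 2) = 532900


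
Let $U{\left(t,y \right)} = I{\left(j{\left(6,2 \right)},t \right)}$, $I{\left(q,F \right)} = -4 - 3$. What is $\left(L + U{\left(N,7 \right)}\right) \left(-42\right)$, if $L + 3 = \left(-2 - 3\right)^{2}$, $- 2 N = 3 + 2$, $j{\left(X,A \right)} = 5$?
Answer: $-630$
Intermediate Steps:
$I{\left(q,F \right)} = -7$ ($I{\left(q,F \right)} = -4 - 3 = -7$)
$N = - \frac{5}{2}$ ($N = - \frac{3 + 2}{2} = \left(- \frac{1}{2}\right) 5 = - \frac{5}{2} \approx -2.5$)
$U{\left(t,y \right)} = -7$
$L = 22$ ($L = -3 + \left(-2 - 3\right)^{2} = -3 + \left(-5\right)^{2} = -3 + 25 = 22$)
$\left(L + U{\left(N,7 \right)}\right) \left(-42\right) = \left(22 - 7\right) \left(-42\right) = 15 \left(-42\right) = -630$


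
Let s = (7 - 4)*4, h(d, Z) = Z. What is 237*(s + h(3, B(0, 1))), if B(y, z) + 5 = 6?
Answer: 3081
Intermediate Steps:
B(y, z) = 1 (B(y, z) = -5 + 6 = 1)
s = 12 (s = 3*4 = 12)
237*(s + h(3, B(0, 1))) = 237*(12 + 1) = 237*13 = 3081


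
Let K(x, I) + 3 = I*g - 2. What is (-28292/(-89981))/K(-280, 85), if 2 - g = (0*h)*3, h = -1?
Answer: 2572/1349715 ≈ 0.0019056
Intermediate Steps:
g = 2 (g = 2 - 0*(-1)*3 = 2 - 0*3 = 2 - 1*0 = 2 + 0 = 2)
K(x, I) = -5 + 2*I (K(x, I) = -3 + (I*2 - 2) = -3 + (2*I - 2) = -3 + (-2 + 2*I) = -5 + 2*I)
(-28292/(-89981))/K(-280, 85) = (-28292/(-89981))/(-5 + 2*85) = (-28292*(-1/89981))/(-5 + 170) = (28292/89981)/165 = (28292/89981)*(1/165) = 2572/1349715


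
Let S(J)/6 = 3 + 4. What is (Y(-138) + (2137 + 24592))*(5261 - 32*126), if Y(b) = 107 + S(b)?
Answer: 33033062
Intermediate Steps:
S(J) = 42 (S(J) = 6*(3 + 4) = 6*7 = 42)
Y(b) = 149 (Y(b) = 107 + 42 = 149)
(Y(-138) + (2137 + 24592))*(5261 - 32*126) = (149 + (2137 + 24592))*(5261 - 32*126) = (149 + 26729)*(5261 - 4032) = 26878*1229 = 33033062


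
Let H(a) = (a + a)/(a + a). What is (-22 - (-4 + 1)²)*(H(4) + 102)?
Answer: -3193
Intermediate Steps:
H(a) = 1 (H(a) = (2*a)/((2*a)) = (2*a)*(1/(2*a)) = 1)
(-22 - (-4 + 1)²)*(H(4) + 102) = (-22 - (-4 + 1)²)*(1 + 102) = (-22 - 1*(-3)²)*103 = (-22 - 1*9)*103 = (-22 - 9)*103 = -31*103 = -3193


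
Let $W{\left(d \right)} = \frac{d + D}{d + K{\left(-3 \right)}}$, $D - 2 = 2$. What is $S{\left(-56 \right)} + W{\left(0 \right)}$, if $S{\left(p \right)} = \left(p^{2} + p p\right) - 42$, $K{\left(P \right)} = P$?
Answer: $\frac{18686}{3} \approx 6228.7$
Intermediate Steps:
$D = 4$ ($D = 2 + 2 = 4$)
$W{\left(d \right)} = \frac{4 + d}{-3 + d}$ ($W{\left(d \right)} = \frac{d + 4}{d - 3} = \frac{4 + d}{-3 + d}$)
$S{\left(p \right)} = -42 + 2 p^{2}$ ($S{\left(p \right)} = \left(p^{2} + p^{2}\right) - 42 = 2 p^{2} - 42 = -42 + 2 p^{2}$)
$S{\left(-56 \right)} + W{\left(0 \right)} = \left(-42 + 2 \left(-56\right)^{2}\right) + \frac{4 + 0}{-3 + 0} = \left(-42 + 2 \cdot 3136\right) + \frac{1}{-3} \cdot 4 = \left(-42 + 6272\right) - \frac{4}{3} = 6230 - \frac{4}{3} = \frac{18686}{3}$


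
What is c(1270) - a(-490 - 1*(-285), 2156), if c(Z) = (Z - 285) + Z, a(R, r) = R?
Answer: 2460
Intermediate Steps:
c(Z) = -285 + 2*Z (c(Z) = (-285 + Z) + Z = -285 + 2*Z)
c(1270) - a(-490 - 1*(-285), 2156) = (-285 + 2*1270) - (-490 - 1*(-285)) = (-285 + 2540) - (-490 + 285) = 2255 - 1*(-205) = 2255 + 205 = 2460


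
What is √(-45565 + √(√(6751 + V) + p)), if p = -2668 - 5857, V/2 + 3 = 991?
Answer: √(-45565 + √(-8525 + √8727)) ≈ 0.215 + 213.46*I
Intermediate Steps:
V = 1976 (V = -6 + 2*991 = -6 + 1982 = 1976)
p = -8525
√(-45565 + √(√(6751 + V) + p)) = √(-45565 + √(√(6751 + 1976) - 8525)) = √(-45565 + √(√8727 - 8525)) = √(-45565 + √(-8525 + √8727))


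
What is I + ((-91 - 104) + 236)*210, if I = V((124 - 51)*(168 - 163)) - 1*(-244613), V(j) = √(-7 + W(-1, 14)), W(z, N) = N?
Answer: 253223 + √7 ≈ 2.5323e+5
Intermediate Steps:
V(j) = √7 (V(j) = √(-7 + 14) = √7)
I = 244613 + √7 (I = √7 - 1*(-244613) = √7 + 244613 = 244613 + √7 ≈ 2.4462e+5)
I + ((-91 - 104) + 236)*210 = (244613 + √7) + ((-91 - 104) + 236)*210 = (244613 + √7) + (-195 + 236)*210 = (244613 + √7) + 41*210 = (244613 + √7) + 8610 = 253223 + √7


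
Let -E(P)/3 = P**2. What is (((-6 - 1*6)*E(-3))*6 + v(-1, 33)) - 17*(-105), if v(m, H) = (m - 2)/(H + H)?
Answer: 82037/22 ≈ 3729.0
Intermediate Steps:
v(m, H) = (-2 + m)/(2*H) (v(m, H) = (-2 + m)/((2*H)) = (-2 + m)*(1/(2*H)) = (-2 + m)/(2*H))
E(P) = -3*P**2
(((-6 - 1*6)*E(-3))*6 + v(-1, 33)) - 17*(-105) = (((-6 - 1*6)*(-3*(-3)**2))*6 + (1/2)*(-2 - 1)/33) - 17*(-105) = (((-6 - 6)*(-3*9))*6 + (1/2)*(1/33)*(-3)) + 1785 = (-12*(-27)*6 - 1/22) + 1785 = (324*6 - 1/22) + 1785 = (1944 - 1/22) + 1785 = 42767/22 + 1785 = 82037/22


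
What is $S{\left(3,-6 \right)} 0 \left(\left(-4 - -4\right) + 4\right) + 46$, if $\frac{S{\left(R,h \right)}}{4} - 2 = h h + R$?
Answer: $46$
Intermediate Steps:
$S{\left(R,h \right)} = 8 + 4 R + 4 h^{2}$ ($S{\left(R,h \right)} = 8 + 4 \left(h h + R\right) = 8 + 4 \left(h^{2} + R\right) = 8 + 4 \left(R + h^{2}\right) = 8 + \left(4 R + 4 h^{2}\right) = 8 + 4 R + 4 h^{2}$)
$S{\left(3,-6 \right)} 0 \left(\left(-4 - -4\right) + 4\right) + 46 = \left(8 + 4 \cdot 3 + 4 \left(-6\right)^{2}\right) 0 \left(\left(-4 - -4\right) + 4\right) + 46 = \left(8 + 12 + 4 \cdot 36\right) 0 \left(\left(-4 + 4\right) + 4\right) + 46 = \left(8 + 12 + 144\right) 0 \left(0 + 4\right) + 46 = 164 \cdot 0 \cdot 4 + 46 = 164 \cdot 0 + 46 = 0 + 46 = 46$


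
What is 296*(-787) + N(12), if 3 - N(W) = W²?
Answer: -233093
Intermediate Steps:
N(W) = 3 - W²
296*(-787) + N(12) = 296*(-787) + (3 - 1*12²) = -232952 + (3 - 1*144) = -232952 + (3 - 144) = -232952 - 141 = -233093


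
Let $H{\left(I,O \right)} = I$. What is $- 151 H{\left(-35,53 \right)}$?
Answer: $5285$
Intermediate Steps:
$- 151 H{\left(-35,53 \right)} = \left(-151\right) \left(-35\right) = 5285$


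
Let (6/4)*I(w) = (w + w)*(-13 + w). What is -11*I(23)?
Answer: -10120/3 ≈ -3373.3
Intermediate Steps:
I(w) = 4*w*(-13 + w)/3 (I(w) = 2*((w + w)*(-13 + w))/3 = 2*((2*w)*(-13 + w))/3 = 2*(2*w*(-13 + w))/3 = 4*w*(-13 + w)/3)
-11*I(23) = -44*23*(-13 + 23)/3 = -44*23*10/3 = -11*920/3 = -10120/3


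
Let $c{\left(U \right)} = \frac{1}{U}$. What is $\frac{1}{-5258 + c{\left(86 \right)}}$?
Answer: $- \frac{86}{452187} \approx -0.00019019$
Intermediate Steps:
$\frac{1}{-5258 + c{\left(86 \right)}} = \frac{1}{-5258 + \frac{1}{86}} = \frac{1}{- \frac{452187}{86}} = - \frac{86}{452187}$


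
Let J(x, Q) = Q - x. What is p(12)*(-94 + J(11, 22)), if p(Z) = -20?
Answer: 1660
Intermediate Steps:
p(12)*(-94 + J(11, 22)) = -20*(-94 + (22 - 1*11)) = -20*(-94 + (22 - 11)) = -20*(-94 + 11) = -20*(-83) = 1660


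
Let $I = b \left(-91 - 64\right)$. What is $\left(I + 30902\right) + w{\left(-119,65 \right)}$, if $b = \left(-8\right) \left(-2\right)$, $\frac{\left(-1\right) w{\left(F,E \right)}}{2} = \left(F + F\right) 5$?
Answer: $30802$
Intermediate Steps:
$w{\left(F,E \right)} = - 20 F$ ($w{\left(F,E \right)} = - 2 \left(F + F\right) 5 = - 2 \cdot 2 F 5 = - 2 \cdot 10 F = - 20 F$)
$b = 16$
$I = -2480$ ($I = 16 \left(-91 - 64\right) = 16 \left(-155\right) = -2480$)
$\left(I + 30902\right) + w{\left(-119,65 \right)} = \left(-2480 + 30902\right) - -2380 = 28422 + 2380 = 30802$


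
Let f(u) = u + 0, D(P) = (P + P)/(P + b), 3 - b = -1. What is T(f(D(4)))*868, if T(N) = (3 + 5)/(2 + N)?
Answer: 6944/3 ≈ 2314.7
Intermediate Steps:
b = 4 (b = 3 - 1*(-1) = 3 + 1 = 4)
D(P) = 2*P/(4 + P) (D(P) = (P + P)/(P + 4) = (2*P)/(4 + P) = 2*P/(4 + P))
f(u) = u
T(N) = 8/(2 + N)
T(f(D(4)))*868 = (8/(2 + 2*4/(4 + 4)))*868 = (8/(2 + 2*4/8))*868 = (8/(2 + 2*4*(⅛)))*868 = (8/(2 + 1))*868 = (8/3)*868 = 6944/3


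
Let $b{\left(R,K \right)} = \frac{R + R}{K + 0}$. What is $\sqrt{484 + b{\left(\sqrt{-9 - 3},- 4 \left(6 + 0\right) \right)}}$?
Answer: $\frac{\sqrt{17424 - 6 i \sqrt{3}}}{6} \approx 22.0 - 0.0065608 i$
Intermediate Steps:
$b{\left(R,K \right)} = \frac{2 R}{K}$
$\sqrt{484 + b{\left(\sqrt{-9 - 3},- 4 \left(6 + 0\right) \right)}} = \sqrt{484 + \frac{2 \sqrt{-9 - 3}}{\left(-4\right) \left(6 + 0\right)}} = \sqrt{484 + \frac{2 \sqrt{-12}}{\left(-4\right) 6}} = \sqrt{484 + \frac{2 \cdot 2 i \sqrt{3}}{-24}} = \sqrt{484 + 2 \cdot 2 i \sqrt{3} \left(- \frac{1}{24}\right)} = \sqrt{484 - \frac{i \sqrt{3}}{6}}$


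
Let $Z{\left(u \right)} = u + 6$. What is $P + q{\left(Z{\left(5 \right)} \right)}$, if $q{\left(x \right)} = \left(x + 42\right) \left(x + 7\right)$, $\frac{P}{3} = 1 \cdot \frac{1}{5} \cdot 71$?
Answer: $\frac{4983}{5} \approx 996.6$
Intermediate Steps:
$Z{\left(u \right)} = 6 + u$
$P = \frac{213}{5}$ ($P = 3 \cdot 1 \cdot \frac{1}{5} \cdot 71 = 3 \cdot \frac{1}{5} \cdot 71 = 3 \cdot \frac{71}{5} = \frac{213}{5} \approx 42.6$)
$q{\left(x \right)} = \left(7 + x\right) \left(42 + x\right)$ ($q{\left(x \right)} = \left(42 + x\right) \left(7 + x\right) = \left(7 + x\right) \left(42 + x\right)$)
$P + q{\left(Z{\left(5 \right)} \right)} = \frac{213}{5} + \left(294 + \left(6 + 5\right)^{2} + 49 \left(6 + 5\right)\right) = \frac{213}{5} + \left(294 + 11^{2} + 49 \cdot 11\right) = \frac{213}{5} + \left(294 + 121 + 539\right) = \frac{213}{5} + 954 = \frac{4983}{5}$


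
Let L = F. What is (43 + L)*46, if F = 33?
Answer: 3496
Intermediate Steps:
L = 33
(43 + L)*46 = (43 + 33)*46 = 76*46 = 3496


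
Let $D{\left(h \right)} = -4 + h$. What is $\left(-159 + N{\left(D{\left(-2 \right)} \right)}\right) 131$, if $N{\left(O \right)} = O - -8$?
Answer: $-20567$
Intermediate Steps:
$N{\left(O \right)} = 8 + O$ ($N{\left(O \right)} = O + 8 = 8 + O$)
$\left(-159 + N{\left(D{\left(-2 \right)} \right)}\right) 131 = \left(-159 + \left(8 - 6\right)\right) 131 = \left(-159 + 2\right) 131 = \left(-157\right) 131 = -20567$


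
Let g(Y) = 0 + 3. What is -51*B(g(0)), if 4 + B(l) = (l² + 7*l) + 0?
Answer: -1326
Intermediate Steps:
g(Y) = 3
B(l) = -4 + l² + 7*l (B(l) = -4 + ((l² + 7*l) + 0) = -4 + (l² + 7*l) = -4 + l² + 7*l)
-51*B(g(0)) = -51*(-4 + 3² + 7*3) = -51*(-4 + 9 + 21) = -51*26 = -1326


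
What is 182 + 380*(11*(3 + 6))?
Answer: 37802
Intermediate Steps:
182 + 380*(11*(3 + 6)) = 182 + 380*(11*9) = 182 + 380*99 = 182 + 37620 = 37802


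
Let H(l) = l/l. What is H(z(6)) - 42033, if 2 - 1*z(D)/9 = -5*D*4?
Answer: -42032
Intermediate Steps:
z(D) = 18 + 180*D (z(D) = 18 - 9*(-5*D)*4 = 18 - (-180)*D = 18 + 180*D)
H(l) = 1
H(z(6)) - 42033 = 1 - 42033 = -42032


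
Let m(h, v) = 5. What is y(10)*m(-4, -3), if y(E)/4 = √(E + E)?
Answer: 40*√5 ≈ 89.443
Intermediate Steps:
y(E) = 4*√2*√E (y(E) = 4*√(E + E) = 4*√(2*E) = 4*(√2*√E) = 4*√2*√E)
y(10)*m(-4, -3) = (4*√2*√10)*5 = (8*√5)*5 = 40*√5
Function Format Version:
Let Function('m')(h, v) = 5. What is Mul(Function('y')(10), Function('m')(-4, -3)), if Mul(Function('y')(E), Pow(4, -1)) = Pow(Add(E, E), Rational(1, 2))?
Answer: Mul(40, Pow(5, Rational(1, 2))) ≈ 89.443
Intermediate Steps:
Function('y')(E) = Mul(4, Pow(2, Rational(1, 2)), Pow(E, Rational(1, 2))) (Function('y')(E) = Mul(4, Pow(Add(E, E), Rational(1, 2))) = Mul(4, Pow(Mul(2, E), Rational(1, 2))) = Mul(4, Mul(Pow(2, Rational(1, 2)), Pow(E, Rational(1, 2)))) = Mul(4, Pow(2, Rational(1, 2)), Pow(E, Rational(1, 2))))
Mul(Function('y')(10), Function('m')(-4, -3)) = Mul(Mul(4, Pow(2, Rational(1, 2)), Pow(10, Rational(1, 2))), 5) = Mul(Mul(8, Pow(5, Rational(1, 2))), 5) = Mul(40, Pow(5, Rational(1, 2)))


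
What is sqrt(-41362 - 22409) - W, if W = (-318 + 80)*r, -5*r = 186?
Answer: -44268/5 + I*sqrt(63771) ≈ -8853.6 + 252.53*I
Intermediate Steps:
r = -186/5 (r = -1/5*186 = -186/5 ≈ -37.200)
W = 44268/5 (W = (-318 + 80)*(-186/5) = -238*(-186/5) = 44268/5 ≈ 8853.6)
sqrt(-41362 - 22409) - W = sqrt(-41362 - 22409) - 1*44268/5 = sqrt(-63771) - 44268/5 = I*sqrt(63771) - 44268/5 = -44268/5 + I*sqrt(63771)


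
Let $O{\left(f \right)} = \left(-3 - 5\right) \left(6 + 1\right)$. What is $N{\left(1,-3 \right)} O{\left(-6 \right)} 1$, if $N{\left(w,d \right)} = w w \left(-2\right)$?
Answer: $112$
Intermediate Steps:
$N{\left(w,d \right)} = - 2 w^{2}$ ($N{\left(w,d \right)} = w^{2} \left(-2\right) = - 2 w^{2}$)
$O{\left(f \right)} = -56$ ($O{\left(f \right)} = \left(-8\right) 7 = -56$)
$N{\left(1,-3 \right)} O{\left(-6 \right)} 1 = - 2 \cdot 1^{2} \left(-56\right) 1 = \left(-2\right) 1 \left(-56\right) 1 = \left(-2\right) \left(-56\right) 1 = 112 \cdot 1 = 112$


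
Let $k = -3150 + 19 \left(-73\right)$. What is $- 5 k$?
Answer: $22685$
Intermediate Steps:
$k = -4537$ ($k = -3150 - 1387 = -4537$)
$- 5 k = \left(-5\right) \left(-4537\right) = 22685$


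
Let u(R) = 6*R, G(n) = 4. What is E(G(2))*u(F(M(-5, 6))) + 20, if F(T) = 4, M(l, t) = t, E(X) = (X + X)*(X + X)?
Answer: 1556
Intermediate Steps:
E(X) = 4*X**2 (E(X) = (2*X)*(2*X) = 4*X**2)
E(G(2))*u(F(M(-5, 6))) + 20 = (4*4**2)*(6*4) + 20 = (4*16)*24 + 20 = 64*24 + 20 = 1536 + 20 = 1556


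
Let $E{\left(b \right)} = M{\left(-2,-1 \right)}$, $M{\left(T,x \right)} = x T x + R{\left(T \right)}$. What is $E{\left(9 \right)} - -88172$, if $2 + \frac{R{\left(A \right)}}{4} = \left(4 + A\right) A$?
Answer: $88146$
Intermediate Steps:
$R{\left(A \right)} = -8 + 4 A \left(4 + A\right)$ ($R{\left(A \right)} = -8 + 4 \left(4 + A\right) A = -8 + 4 A \left(4 + A\right)$)
$M{\left(T,x \right)} = -8 + 4 T^{2} + 16 T + T x^{2}$ ($M{\left(T,x \right)} = x T x + \left(-8 + 4 T^{2} + 16 T\right) = T x x + \left(-8 + 4 T^{2} + 16 T\right) = T x^{2} + \left(-8 + 4 T^{2} + 16 T\right) = -8 + 4 T^{2} + 16 T + T x^{2}$)
$E{\left(b \right)} = -26$ ($E{\left(b \right)} = -8 + 4 \left(-2\right)^{2} + 16 \left(-2\right) - 2 \left(-1\right)^{2} = -8 + 4 \cdot 4 - 32 - 2 = -8 + 16 - 32 - 2 = -26$)
$E{\left(9 \right)} - -88172 = -26 - -88172 = -26 + 88172 = 88146$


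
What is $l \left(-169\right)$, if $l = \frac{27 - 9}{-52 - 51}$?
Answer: $\frac{3042}{103} \approx 29.534$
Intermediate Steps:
$l = - \frac{18}{103}$ ($l = \frac{18}{-103} = 18 \left(- \frac{1}{103}\right) = - \frac{18}{103} \approx -0.17476$)
$l \left(-169\right) = \left(- \frac{18}{103}\right) \left(-169\right) = \frac{3042}{103}$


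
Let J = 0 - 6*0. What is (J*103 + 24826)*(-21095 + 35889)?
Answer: 367275844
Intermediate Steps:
J = 0 (J = 0 + 0 = 0)
(J*103 + 24826)*(-21095 + 35889) = (0*103 + 24826)*(-21095 + 35889) = (0 + 24826)*14794 = 24826*14794 = 367275844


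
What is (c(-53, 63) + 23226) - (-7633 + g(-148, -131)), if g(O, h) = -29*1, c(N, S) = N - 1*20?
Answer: 30815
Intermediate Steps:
c(N, S) = -20 + N (c(N, S) = N - 20 = -20 + N)
g(O, h) = -29
(c(-53, 63) + 23226) - (-7633 + g(-148, -131)) = ((-20 - 53) + 23226) - (-7633 - 29) = (-73 + 23226) - 1*(-7662) = 23153 + 7662 = 30815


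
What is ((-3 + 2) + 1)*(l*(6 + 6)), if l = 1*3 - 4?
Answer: 0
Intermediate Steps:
l = -1 (l = 3 - 4 = -1)
((-3 + 2) + 1)*(l*(6 + 6)) = ((-3 + 2) + 1)*(-(6 + 6)) = (-1 + 1)*(-1*12) = 0*(-12) = 0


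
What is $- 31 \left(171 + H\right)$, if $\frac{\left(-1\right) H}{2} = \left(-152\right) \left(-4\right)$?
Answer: $32395$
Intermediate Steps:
$H = -1216$ ($H = - 2 \left(\left(-152\right) \left(-4\right)\right) = \left(-2\right) 608 = -1216$)
$- 31 \left(171 + H\right) = - 31 \left(171 - 1216\right) = \left(-31\right) \left(-1045\right) = 32395$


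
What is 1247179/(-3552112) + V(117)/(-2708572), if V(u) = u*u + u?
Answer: -14521671935/40767589424 ≈ -0.35621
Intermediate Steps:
V(u) = u + u² (V(u) = u² + u = u + u²)
1247179/(-3552112) + V(117)/(-2708572) = 1247179/(-3552112) + (117*(1 + 117))/(-2708572) = 1247179*(-1/3552112) + (117*118)*(-1/2708572) = -1247179/3552112 + 13806*(-1/2708572) = -1247179/3552112 - 117/22954 = -14521671935/40767589424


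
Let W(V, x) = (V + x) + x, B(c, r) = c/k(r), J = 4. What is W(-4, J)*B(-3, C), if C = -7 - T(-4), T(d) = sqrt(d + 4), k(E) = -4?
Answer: 3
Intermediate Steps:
T(d) = sqrt(4 + d)
C = -7 (C = -7 - sqrt(4 - 4) = -7 - sqrt(0) = -7 - 1*0 = -7 + 0 = -7)
B(c, r) = -c/4 (B(c, r) = c/(-4) = c*(-1/4) = -c/4)
W(V, x) = V + 2*x
W(-4, J)*B(-3, C) = (-4 + 2*4)*(-1/4*(-3)) = (-4 + 8)*(3/4) = 4*(3/4) = 3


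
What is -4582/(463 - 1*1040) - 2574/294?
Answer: -23015/28273 ≈ -0.81403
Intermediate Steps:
-4582/(463 - 1*1040) - 2574/294 = -4582/(463 - 1040) - 2574*1/294 = -4582/(-577) - 429/49 = -4582*(-1/577) - 429/49 = 4582/577 - 429/49 = -23015/28273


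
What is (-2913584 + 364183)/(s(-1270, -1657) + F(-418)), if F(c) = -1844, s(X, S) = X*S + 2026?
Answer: -23389/19308 ≈ -1.2114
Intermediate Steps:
s(X, S) = 2026 + S*X (s(X, S) = S*X + 2026 = 2026 + S*X)
(-2913584 + 364183)/(s(-1270, -1657) + F(-418)) = (-2913584 + 364183)/((2026 - 1657*(-1270)) - 1844) = -2549401/((2026 + 2104390) - 1844) = -2549401/(2106416 - 1844) = -2549401/2104572 = -2549401*1/2104572 = -23389/19308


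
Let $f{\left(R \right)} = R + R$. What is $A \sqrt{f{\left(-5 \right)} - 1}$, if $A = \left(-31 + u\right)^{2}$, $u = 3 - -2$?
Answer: $676 i \sqrt{11} \approx 2242.0 i$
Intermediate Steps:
$f{\left(R \right)} = 2 R$
$u = 5$ ($u = 3 + 2 = 5$)
$A = 676$ ($A = \left(-31 + 5\right)^{2} = \left(-26\right)^{2} = 676$)
$A \sqrt{f{\left(-5 \right)} - 1} = 676 \sqrt{2 \left(-5\right) - 1} = 676 \sqrt{-10 - 1} = 676 \sqrt{-11} = 676 i \sqrt{11}$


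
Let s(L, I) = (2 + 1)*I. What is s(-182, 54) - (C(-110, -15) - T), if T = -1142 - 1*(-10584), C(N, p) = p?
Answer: 9619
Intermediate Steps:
s(L, I) = 3*I
T = 9442 (T = -1142 + 10584 = 9442)
s(-182, 54) - (C(-110, -15) - T) = 3*54 - (-15 - 1*9442) = 162 - (-15 - 9442) = 162 - 1*(-9457) = 162 + 9457 = 9619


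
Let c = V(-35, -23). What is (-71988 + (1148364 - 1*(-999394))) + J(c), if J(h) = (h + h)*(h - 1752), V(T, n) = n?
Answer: 2157420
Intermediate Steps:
c = -23
J(h) = 2*h*(-1752 + h) (J(h) = (2*h)*(-1752 + h) = 2*h*(-1752 + h))
(-71988 + (1148364 - 1*(-999394))) + J(c) = (-71988 + (1148364 - 1*(-999394))) + 2*(-23)*(-1752 - 23) = (-71988 + (1148364 + 999394)) + 2*(-23)*(-1775) = (-71988 + 2147758) + 81650 = 2075770 + 81650 = 2157420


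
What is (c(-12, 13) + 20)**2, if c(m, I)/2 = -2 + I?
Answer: 1764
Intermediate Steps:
c(m, I) = -4 + 2*I (c(m, I) = 2*(-2 + I) = -4 + 2*I)
(c(-12, 13) + 20)**2 = ((-4 + 2*13) + 20)**2 = ((-4 + 26) + 20)**2 = (22 + 20)**2 = 42**2 = 1764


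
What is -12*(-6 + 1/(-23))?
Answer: 1668/23 ≈ 72.522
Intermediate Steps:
-12*(-6 + 1/(-23)) = -12*(-6 - 1/23) = -12*(-139/23) = 1668/23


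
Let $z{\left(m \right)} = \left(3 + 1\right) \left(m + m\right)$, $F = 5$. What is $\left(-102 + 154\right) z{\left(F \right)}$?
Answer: $2080$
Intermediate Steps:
$z{\left(m \right)} = 8 m$ ($z{\left(m \right)} = 4 \cdot 2 m = 8 m$)
$\left(-102 + 154\right) z{\left(F \right)} = \left(-102 + 154\right) 8 \cdot 5 = 52 \cdot 40 = 2080$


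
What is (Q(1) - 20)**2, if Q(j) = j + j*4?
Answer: 225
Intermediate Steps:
Q(j) = 5*j (Q(j) = j + 4*j = 5*j)
(Q(1) - 20)**2 = (5*1 - 20)**2 = (5 - 20)**2 = (-15)**2 = 225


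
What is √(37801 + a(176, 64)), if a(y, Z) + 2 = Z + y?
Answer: √38039 ≈ 195.04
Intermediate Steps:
a(y, Z) = -2 + Z + y (a(y, Z) = -2 + (Z + y) = -2 + Z + y)
√(37801 + a(176, 64)) = √(37801 + (-2 + 64 + 176)) = √(37801 + 238) = √38039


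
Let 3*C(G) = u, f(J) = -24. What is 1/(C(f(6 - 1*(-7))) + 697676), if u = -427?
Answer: 3/2092601 ≈ 1.4336e-6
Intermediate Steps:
C(G) = -427/3 (C(G) = (1/3)*(-427) = -427/3)
1/(C(f(6 - 1*(-7))) + 697676) = 1/(-427/3 + 697676) = 1/(2092601/3) = 3/2092601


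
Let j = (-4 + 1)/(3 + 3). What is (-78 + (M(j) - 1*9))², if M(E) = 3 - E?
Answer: 27889/4 ≈ 6972.3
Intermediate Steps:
j = -½ (j = -3/6 = -3*⅙ = -½ ≈ -0.50000)
(-78 + (M(j) - 1*9))² = (-78 + ((3 - 1*(-½)) - 1*9))² = (-78 + ((3 + ½) - 9))² = (-78 + (7/2 - 9))² = (-78 - 11/2)² = (-167/2)² = 27889/4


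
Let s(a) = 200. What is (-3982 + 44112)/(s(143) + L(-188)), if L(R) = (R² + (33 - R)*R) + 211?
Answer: -40130/5793 ≈ -6.9273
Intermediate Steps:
L(R) = 211 + R² + R*(33 - R) (L(R) = (R² + R*(33 - R)) + 211 = 211 + R² + R*(33 - R))
(-3982 + 44112)/(s(143) + L(-188)) = (-3982 + 44112)/(200 + (211 + 33*(-188))) = 40130/(200 + (211 - 6204)) = 40130/(200 - 5993) = 40130/(-5793) = 40130*(-1/5793) = -40130/5793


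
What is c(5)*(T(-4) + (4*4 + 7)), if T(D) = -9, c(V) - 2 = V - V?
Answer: 28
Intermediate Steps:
c(V) = 2 (c(V) = 2 + (V - V) = 2 + 0 = 2)
c(5)*(T(-4) + (4*4 + 7)) = 2*(-9 + (4*4 + 7)) = 2*(-9 + (16 + 7)) = 2*(-9 + 23) = 2*14 = 28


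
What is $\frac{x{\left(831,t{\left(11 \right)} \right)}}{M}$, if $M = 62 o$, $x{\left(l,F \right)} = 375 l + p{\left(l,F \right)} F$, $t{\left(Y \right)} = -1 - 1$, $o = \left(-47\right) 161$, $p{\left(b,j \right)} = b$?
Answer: $- \frac{309963}{469154} \approx -0.66068$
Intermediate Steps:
$o = -7567$
$t{\left(Y \right)} = -2$
$x{\left(l,F \right)} = 375 l + F l$ ($x{\left(l,F \right)} = 375 l + l F = 375 l + F l$)
$M = -469154$ ($M = 62 \left(-7567\right) = -469154$)
$\frac{x{\left(831,t{\left(11 \right)} \right)}}{M} = \frac{831 \left(375 - 2\right)}{-469154} = 831 \cdot 373 \left(- \frac{1}{469154}\right) = 309963 \left(- \frac{1}{469154}\right) = - \frac{309963}{469154}$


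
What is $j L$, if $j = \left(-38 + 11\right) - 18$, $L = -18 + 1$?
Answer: $765$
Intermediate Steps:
$L = -17$
$j = -45$ ($j = -27 - 18 = -45$)
$j L = \left(-45\right) \left(-17\right) = 765$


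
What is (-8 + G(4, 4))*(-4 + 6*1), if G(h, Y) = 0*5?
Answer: -16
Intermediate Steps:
G(h, Y) = 0
(-8 + G(4, 4))*(-4 + 6*1) = (-8 + 0)*(-4 + 6*1) = -8*(-4 + 6) = -8*2 = -16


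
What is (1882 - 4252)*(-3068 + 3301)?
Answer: -552210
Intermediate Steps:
(1882 - 4252)*(-3068 + 3301) = -2370*233 = -552210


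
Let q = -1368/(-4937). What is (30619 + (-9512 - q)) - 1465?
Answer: 96971186/4937 ≈ 19642.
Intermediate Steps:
q = 1368/4937 (q = -1368*(-1/4937) = 1368/4937 ≈ 0.27709)
(30619 + (-9512 - q)) - 1465 = (30619 + (-9512 - 1*1368/4937)) - 1465 = (30619 + (-9512 - 1368/4937)) - 1465 = (30619 - 46962112/4937) - 1465 = 104203891/4937 - 1465 = 96971186/4937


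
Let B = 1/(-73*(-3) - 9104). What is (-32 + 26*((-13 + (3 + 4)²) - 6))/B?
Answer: -6645980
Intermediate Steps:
B = -1/8885 (B = 1/(219 - 9104) = 1/(-8885) = -1/8885 ≈ -0.00011255)
(-32 + 26*((-13 + (3 + 4)²) - 6))/B = (-32 + 26*((-13 + (3 + 4)²) - 6))/(-1/8885) = (-32 + 26*((-13 + 7²) - 6))*(-8885) = (-32 + 26*((-13 + 49) - 6))*(-8885) = (-32 + 26*(36 - 6))*(-8885) = (-32 + 26*30)*(-8885) = (-32 + 780)*(-8885) = 748*(-8885) = -6645980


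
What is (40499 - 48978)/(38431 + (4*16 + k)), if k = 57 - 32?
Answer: -8479/38520 ≈ -0.22012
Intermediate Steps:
k = 25
(40499 - 48978)/(38431 + (4*16 + k)) = (40499 - 48978)/(38431 + (4*16 + 25)) = -8479/(38431 + (64 + 25)) = -8479/(38431 + 89) = -8479/38520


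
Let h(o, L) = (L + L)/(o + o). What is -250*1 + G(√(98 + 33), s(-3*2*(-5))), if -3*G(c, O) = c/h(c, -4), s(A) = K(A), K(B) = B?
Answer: -2869/12 ≈ -239.08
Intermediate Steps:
h(o, L) = L/o (h(o, L) = (2*L)/((2*o)) = (2*L)*(1/(2*o)) = L/o)
s(A) = A
G(c, O) = c²/12 (G(c, O) = -c/(3*((-4/c))) = -c*(-c/4)/3 = -(-1)*c²/12 = c²/12)
-250*1 + G(√(98 + 33), s(-3*2*(-5))) = -250*1 + (√(98 + 33))²/12 = -250 + (√131)²/12 = -250 + (1/12)*131 = -250 + 131/12 = -2869/12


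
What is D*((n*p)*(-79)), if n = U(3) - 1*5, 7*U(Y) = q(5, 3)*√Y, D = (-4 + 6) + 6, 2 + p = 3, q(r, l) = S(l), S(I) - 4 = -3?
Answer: 3160 - 632*√3/7 ≈ 3003.6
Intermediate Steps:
S(I) = 1 (S(I) = 4 - 3 = 1)
q(r, l) = 1
p = 1 (p = -2 + 3 = 1)
D = 8 (D = 2 + 6 = 8)
U(Y) = √Y/7 (U(Y) = (1*√Y)/7 = √Y/7)
n = -5 + √3/7 (n = √3/7 - 1*5 = √3/7 - 5 = -5 + √3/7 ≈ -4.7526)
D*((n*p)*(-79)) = 8*(((-5 + √3/7)*1)*(-79)) = 8*((-5 + √3/7)*(-79)) = 8*(395 - 79*√3/7) = 3160 - 632*√3/7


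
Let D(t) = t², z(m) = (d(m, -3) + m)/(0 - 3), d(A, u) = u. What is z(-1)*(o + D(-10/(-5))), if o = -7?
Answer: -4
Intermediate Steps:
z(m) = 1 - m/3 (z(m) = (-3 + m)/(0 - 3) = (-3 + m)/(-3) = (-3 + m)*(-⅓) = 1 - m/3)
z(-1)*(o + D(-10/(-5))) = (1 - ⅓*(-1))*(-7 + (-10/(-5))²) = (1 + ⅓)*(-7 + (-10*(-⅕))²) = 4*(-7 + 2²)/3 = 4*(-7 + 4)/3 = (4/3)*(-3) = -4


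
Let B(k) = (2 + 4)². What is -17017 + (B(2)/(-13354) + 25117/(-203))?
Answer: -23233079190/1355431 ≈ -17141.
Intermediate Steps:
B(k) = 36 (B(k) = 6² = 36)
-17017 + (B(2)/(-13354) + 25117/(-203)) = -17017 + (36/(-13354) + 25117/(-203)) = -17017 + (36*(-1/13354) + 25117*(-1/203)) = -17017 + (-18/6677 - 25117/203) = -17017 - 167709863/1355431 = -23233079190/1355431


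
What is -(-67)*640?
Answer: 42880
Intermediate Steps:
-(-67)*640 = -1*(-42880) = 42880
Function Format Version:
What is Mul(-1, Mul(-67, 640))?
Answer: 42880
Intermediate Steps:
Mul(-1, Mul(-67, 640)) = Mul(-1, -42880) = 42880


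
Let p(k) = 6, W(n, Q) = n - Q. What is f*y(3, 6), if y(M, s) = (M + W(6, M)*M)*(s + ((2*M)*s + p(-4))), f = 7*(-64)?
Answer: -258048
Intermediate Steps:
f = -448
y(M, s) = (M + M*(6 - M))*(6 + s + 2*M*s) (y(M, s) = (M + (6 - M)*M)*(s + ((2*M)*s + 6)) = (M + M*(6 - M))*(s + (2*M*s + 6)) = (M + M*(6 - M))*(s + (6 + 2*M*s)) = (M + M*(6 - M))*(6 + s + 2*M*s))
f*y(3, 6) = -1344*(42 - 6*3 + 7*6 - 2*6*3² + 13*3*6) = -1344*(42 - 18 + 42 - 2*6*9 + 234) = -1344*(42 - 18 + 42 - 108 + 234) = -1344*192 = -448*576 = -258048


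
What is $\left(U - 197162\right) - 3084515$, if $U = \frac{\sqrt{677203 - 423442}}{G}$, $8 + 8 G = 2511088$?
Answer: $-3281677 + \frac{\sqrt{253761}}{313885} \approx -3.2817 \cdot 10^{6}$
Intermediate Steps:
$G = 313885$ ($G = -1 + \frac{1}{8} \cdot 2511088 = -1 + 313886 = 313885$)
$U = \frac{\sqrt{253761}}{313885}$ ($U = \frac{\sqrt{677203 - 423442}}{313885} = \sqrt{253761} \cdot \frac{1}{313885} = \frac{\sqrt{253761}}{313885} \approx 0.0016049$)
$\left(U - 197162\right) - 3084515 = \left(\frac{\sqrt{253761}}{313885} - 197162\right) - 3084515 = \left(-197162 + \frac{\sqrt{253761}}{313885}\right) - 3084515 = -3281677 + \frac{\sqrt{253761}}{313885}$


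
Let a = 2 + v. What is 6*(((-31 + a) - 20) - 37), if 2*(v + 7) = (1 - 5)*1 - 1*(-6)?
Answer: -552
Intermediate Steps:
v = -6 (v = -7 + ((1 - 5)*1 - 1*(-6))/2 = -7 + (-4*1 + 6)/2 = -7 + (-4 + 6)/2 = -7 + (½)*2 = -7 + 1 = -6)
a = -4 (a = 2 - 6 = -4)
6*(((-31 + a) - 20) - 37) = 6*(((-31 - 4) - 20) - 37) = 6*((-35 - 20) - 37) = 6*(-55 - 37) = 6*(-92) = -552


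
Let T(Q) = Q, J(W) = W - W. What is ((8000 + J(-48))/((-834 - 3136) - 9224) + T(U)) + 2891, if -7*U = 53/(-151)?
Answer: 20155148480/6973029 ≈ 2890.4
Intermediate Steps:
J(W) = 0
U = 53/1057 (U = -53/(7*(-151)) = -53*(-1)/(7*151) = -1/7*(-53/151) = 53/1057 ≈ 0.050142)
((8000 + J(-48))/((-834 - 3136) - 9224) + T(U)) + 2891 = ((8000 + 0)/((-834 - 3136) - 9224) + 53/1057) + 2891 = (8000/(-3970 - 9224) + 53/1057) + 2891 = (8000/(-13194) + 53/1057) + 2891 = (8000*(-1/13194) + 53/1057) + 2891 = (-4000/6597 + 53/1057) + 2891 = -3878359/6973029 + 2891 = 20155148480/6973029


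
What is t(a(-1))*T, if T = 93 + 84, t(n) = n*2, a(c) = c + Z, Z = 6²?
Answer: 12390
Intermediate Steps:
Z = 36
a(c) = 36 + c (a(c) = c + 36 = 36 + c)
t(n) = 2*n
T = 177
t(a(-1))*T = (2*(36 - 1))*177 = (2*35)*177 = 70*177 = 12390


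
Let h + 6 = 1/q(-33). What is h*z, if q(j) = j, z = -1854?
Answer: 122982/11 ≈ 11180.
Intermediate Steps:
h = -199/33 (h = -6 + 1/(-33) = -6 - 1/33 = -199/33 ≈ -6.0303)
h*z = -199/33*(-1854) = 122982/11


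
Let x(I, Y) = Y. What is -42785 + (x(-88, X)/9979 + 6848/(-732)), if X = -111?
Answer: -78149231606/1826157 ≈ -42794.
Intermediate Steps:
-42785 + (x(-88, X)/9979 + 6848/(-732)) = -42785 + (-111/9979 + 6848/(-732)) = -42785 + (-111*1/9979 + 6848*(-1/732)) = -42785 + (-111/9979 - 1712/183) = -42785 - 17104361/1826157 = -78149231606/1826157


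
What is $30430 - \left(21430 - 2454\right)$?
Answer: $11454$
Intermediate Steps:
$30430 - \left(21430 - 2454\right) = 30430 - 18976 = 11454$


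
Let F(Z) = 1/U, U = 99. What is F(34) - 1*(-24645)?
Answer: 2439856/99 ≈ 24645.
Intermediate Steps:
F(Z) = 1/99
F(34) - 1*(-24645) = 1/99 - 1*(-24645) = 1/99 + 24645 = 2439856/99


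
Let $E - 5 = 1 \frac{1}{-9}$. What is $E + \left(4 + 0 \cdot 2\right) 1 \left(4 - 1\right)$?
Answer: $\frac{152}{9} \approx 16.889$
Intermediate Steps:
$E = \frac{44}{9}$ ($E = 5 + 1 \frac{1}{-9} = 5 + 1 \left(- \frac{1}{9}\right) = 5 - \frac{1}{9} = \frac{44}{9} \approx 4.8889$)
$E + \left(4 + 0 \cdot 2\right) 1 \left(4 - 1\right) = \frac{44}{9} + \left(4 + 0 \cdot 2\right) 1 \left(4 - 1\right) = \frac{44}{9} + \left(4 + 0\right) 1 \cdot 3 = \frac{44}{9} + 4 \cdot 3 = \frac{44}{9} + 12 = \frac{152}{9}$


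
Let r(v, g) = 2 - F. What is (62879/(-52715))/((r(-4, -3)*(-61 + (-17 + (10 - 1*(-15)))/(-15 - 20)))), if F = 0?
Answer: 440153/45187298 ≈ 0.0097406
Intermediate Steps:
r(v, g) = 2 (r(v, g) = 2 - 1*0 = 2 + 0 = 2)
(62879/(-52715))/((r(-4, -3)*(-61 + (-17 + (10 - 1*(-15)))/(-15 - 20)))) = (62879/(-52715))/((2*(-61 + (-17 + (10 - 1*(-15)))/(-15 - 20)))) = (62879*(-1/52715))/((2*(-61 + (-17 + (10 + 15))/(-35)))) = -62879*1/(2*(-61 + (-17 + 25)*(-1/35)))/52715 = -62879*1/(2*(-61 + 8*(-1/35)))/52715 = -62879*1/(2*(-61 - 8/35))/52715 = -62879/(52715*(2*(-2143/35))) = -62879/(52715*(-4286/35)) = -62879/52715*(-35/4286) = 440153/45187298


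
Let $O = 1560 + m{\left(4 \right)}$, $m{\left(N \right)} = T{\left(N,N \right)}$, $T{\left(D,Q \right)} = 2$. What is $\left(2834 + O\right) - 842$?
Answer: $3554$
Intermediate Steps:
$m{\left(N \right)} = 2$
$O = 1562$ ($O = 1560 + 2 = 1562$)
$\left(2834 + O\right) - 842 = \left(2834 + 1562\right) - 842 = 4396 - 842 = 3554$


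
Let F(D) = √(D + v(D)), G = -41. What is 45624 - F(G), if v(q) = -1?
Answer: 45624 - I*√42 ≈ 45624.0 - 6.4807*I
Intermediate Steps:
F(D) = √(-1 + D) (F(D) = √(D - 1) = √(-1 + D))
45624 - F(G) = 45624 - √(-1 - 41) = 45624 - √(-42) = 45624 - I*√42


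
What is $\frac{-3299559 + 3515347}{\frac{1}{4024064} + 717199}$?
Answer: $\frac{868344722432}{2886054676737} \approx 0.30088$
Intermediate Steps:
$\frac{-3299559 + 3515347}{\frac{1}{4024064} + 717199} = \frac{215788}{\frac{1}{4024064} + 717199} = \frac{215788}{\frac{2886054676737}{4024064}} = 215788 \cdot \frac{4024064}{2886054676737} = \frac{868344722432}{2886054676737}$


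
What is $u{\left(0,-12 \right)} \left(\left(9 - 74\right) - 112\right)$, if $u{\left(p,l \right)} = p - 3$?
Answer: $531$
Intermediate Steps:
$u{\left(p,l \right)} = -3 + p$
$u{\left(0,-12 \right)} \left(\left(9 - 74\right) - 112\right) = \left(-3 + 0\right) \left(\left(9 - 74\right) - 112\right) = - 3 \left(\left(9 - 74\right) - 112\right) = - 3 \left(-65 - 112\right) = \left(-3\right) \left(-177\right) = 531$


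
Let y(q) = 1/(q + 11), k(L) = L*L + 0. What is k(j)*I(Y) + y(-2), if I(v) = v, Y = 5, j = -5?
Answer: 1126/9 ≈ 125.11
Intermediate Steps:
k(L) = L² (k(L) = L² + 0 = L²)
y(q) = 1/(11 + q)
k(j)*I(Y) + y(-2) = (-5)²*5 + 1/(11 - 2) = 25*5 + 1/9 = 125 + ⅑ = 1126/9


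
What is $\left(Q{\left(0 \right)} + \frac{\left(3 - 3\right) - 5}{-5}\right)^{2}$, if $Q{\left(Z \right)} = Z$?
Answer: $1$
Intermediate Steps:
$\left(Q{\left(0 \right)} + \frac{\left(3 - 3\right) - 5}{-5}\right)^{2} = \left(0 + \frac{\left(3 - 3\right) - 5}{-5}\right)^{2} = \left(0 - \frac{0 - 5}{5}\right)^{2} = \left(0 - -1\right)^{2} = \left(0 + 1\right)^{2} = 1^{2} = 1$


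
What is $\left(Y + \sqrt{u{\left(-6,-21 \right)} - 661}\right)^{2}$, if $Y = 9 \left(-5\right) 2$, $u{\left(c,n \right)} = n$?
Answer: $\left(90 - i \sqrt{682}\right)^{2} \approx 7418.0 - 4700.7 i$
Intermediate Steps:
$Y = -90$ ($Y = \left(-45\right) 2 = -90$)
$\left(Y + \sqrt{u{\left(-6,-21 \right)} - 661}\right)^{2} = \left(-90 + \sqrt{-21 - 661}\right)^{2} = \left(-90 + \sqrt{-682}\right)^{2} = \left(-90 + i \sqrt{682}\right)^{2}$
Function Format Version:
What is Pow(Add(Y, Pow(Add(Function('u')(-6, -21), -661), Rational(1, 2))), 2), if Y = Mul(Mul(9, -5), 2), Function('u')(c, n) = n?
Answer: Pow(Add(90, Mul(-1, I, Pow(682, Rational(1, 2)))), 2) ≈ Add(7418.0, Mul(-4700.7, I))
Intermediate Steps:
Y = -90 (Y = Mul(-45, 2) = -90)
Pow(Add(Y, Pow(Add(Function('u')(-6, -21), -661), Rational(1, 2))), 2) = Pow(Add(-90, Pow(Add(-21, -661), Rational(1, 2))), 2) = Pow(Add(-90, Pow(-682, Rational(1, 2))), 2) = Pow(Add(-90, Mul(I, Pow(682, Rational(1, 2)))), 2)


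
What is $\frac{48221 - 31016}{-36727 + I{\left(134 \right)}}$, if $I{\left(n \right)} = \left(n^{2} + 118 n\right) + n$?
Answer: $- \frac{3441}{565} \approx -6.0903$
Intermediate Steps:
$I{\left(n \right)} = n^{2} + 119 n$
$\frac{48221 - 31016}{-36727 + I{\left(134 \right)}} = \frac{48221 - 31016}{-36727 + 134 \left(119 + 134\right)} = \frac{17205}{-36727 + 134 \cdot 253} = \frac{17205}{-36727 + 33902} = \frac{17205}{-2825} = 17205 \left(- \frac{1}{2825}\right) = - \frac{3441}{565}$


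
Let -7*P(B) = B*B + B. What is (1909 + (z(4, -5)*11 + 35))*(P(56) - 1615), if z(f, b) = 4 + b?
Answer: -4003243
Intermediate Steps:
P(B) = -B/7 - B**2/7 (P(B) = -(B*B + B)/7 = -(B**2 + B)/7 = -(B + B**2)/7 = -B/7 - B**2/7)
(1909 + (z(4, -5)*11 + 35))*(P(56) - 1615) = (1909 + ((4 - 5)*11 + 35))*(-1/7*56*(1 + 56) - 1615) = (1909 + (-1*11 + 35))*(-1/7*56*57 - 1615) = (1909 + (-11 + 35))*(-456 - 1615) = (1909 + 24)*(-2071) = 1933*(-2071) = -4003243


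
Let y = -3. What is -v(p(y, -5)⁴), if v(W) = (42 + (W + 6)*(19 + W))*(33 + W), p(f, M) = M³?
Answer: -14551918685436488281255148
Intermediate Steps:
v(W) = (33 + W)*(42 + (6 + W)*(19 + W)) (v(W) = (42 + (6 + W)*(19 + W))*(33 + W) = (33 + W)*(42 + (6 + W)*(19 + W)))
-v(p(y, -5)⁴) = -(5148 + (((-5)³)⁴)³ + 58*(((-5)³)⁴)² + 981*((-5)³)⁴) = -(5148 + ((-125)⁴)³ + 58*((-125)⁴)² + 981*(-125)⁴) = -(5148 + 244140625³ + 58*244140625² + 981*244140625) = -(5148 + 14551915228366851806640625 + 58*59604644775390625 + 239501953125) = -(5148 + 14551915228366851806640625 + 3457069396972656250 + 239501953125) = -1*14551918685436488281255148 = -14551918685436488281255148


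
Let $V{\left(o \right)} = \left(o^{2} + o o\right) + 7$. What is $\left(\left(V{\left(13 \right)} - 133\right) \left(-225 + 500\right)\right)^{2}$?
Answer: $3398890000$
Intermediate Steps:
$V{\left(o \right)} = 7 + 2 o^{2}$ ($V{\left(o \right)} = \left(o^{2} + o^{2}\right) + 7 = 2 o^{2} + 7 = 7 + 2 o^{2}$)
$\left(\left(V{\left(13 \right)} - 133\right) \left(-225 + 500\right)\right)^{2} = \left(\left(\left(7 + 2 \cdot 13^{2}\right) - 133\right) \left(-225 + 500\right)\right)^{2} = \left(\left(\left(7 + 2 \cdot 169\right) - 133\right) 275\right)^{2} = \left(\left(\left(7 + 338\right) - 133\right) 275\right)^{2} = \left(\left(345 - 133\right) 275\right)^{2} = \left(212 \cdot 275\right)^{2} = 58300^{2} = 3398890000$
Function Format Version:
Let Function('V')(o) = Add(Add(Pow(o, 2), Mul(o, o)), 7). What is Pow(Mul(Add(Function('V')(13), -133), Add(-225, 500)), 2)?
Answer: 3398890000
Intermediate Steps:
Function('V')(o) = Add(7, Mul(2, Pow(o, 2))) (Function('V')(o) = Add(Add(Pow(o, 2), Pow(o, 2)), 7) = Add(Mul(2, Pow(o, 2)), 7) = Add(7, Mul(2, Pow(o, 2))))
Pow(Mul(Add(Function('V')(13), -133), Add(-225, 500)), 2) = Pow(Mul(Add(Add(7, Mul(2, Pow(13, 2))), -133), Add(-225, 500)), 2) = Pow(Mul(Add(Add(7, Mul(2, 169)), -133), 275), 2) = Pow(Mul(Add(Add(7, 338), -133), 275), 2) = Pow(Mul(Add(345, -133), 275), 2) = Pow(Mul(212, 275), 2) = Pow(58300, 2) = 3398890000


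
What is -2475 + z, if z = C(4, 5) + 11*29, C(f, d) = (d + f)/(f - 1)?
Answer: -2153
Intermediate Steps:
C(f, d) = (d + f)/(-1 + f)
z = 322 (z = (5 + 4)/(-1 + 4) + 11*29 = 9/3 + 319 = (⅓)*9 + 319 = 3 + 319 = 322)
-2475 + z = -2475 + 322 = -2153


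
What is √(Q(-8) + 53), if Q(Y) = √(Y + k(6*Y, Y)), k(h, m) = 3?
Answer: √(53 + I*√5) ≈ 7.2817 + 0.15354*I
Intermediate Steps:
Q(Y) = √(3 + Y) (Q(Y) = √(Y + 3) = √(3 + Y))
√(Q(-8) + 53) = √(√(3 - 8) + 53) = √(√(-5) + 53) = √(I*√5 + 53) = √(53 + I*√5)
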